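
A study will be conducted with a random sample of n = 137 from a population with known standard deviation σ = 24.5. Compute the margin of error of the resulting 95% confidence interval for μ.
Margin of error = 4.10

Margin of error = z* · σ/√n
= 1.960 · 24.5/√137
= 1.960 · 24.5/11.7047
= 4.10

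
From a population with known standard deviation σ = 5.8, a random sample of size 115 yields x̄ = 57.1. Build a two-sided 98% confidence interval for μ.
(55.84, 58.36)

z-interval (σ known):
z* = 2.326 for 98% confidence

Margin of error = z* · σ/√n = 2.326 · 5.8/√115 = 1.26

CI: (57.1 - 1.26, 57.1 + 1.26) = (55.84, 58.36)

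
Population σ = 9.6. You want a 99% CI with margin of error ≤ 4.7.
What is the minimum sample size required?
n ≥ 28

For margin E ≤ 4.7:
n ≥ (z* · σ / E)²
n ≥ (2.576 · 9.6 / 4.7)²
n ≥ 27.68

Minimum n = 28 (rounding up)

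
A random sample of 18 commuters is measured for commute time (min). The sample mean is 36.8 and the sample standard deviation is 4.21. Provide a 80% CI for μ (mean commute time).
(35.48, 38.12)

t-interval (σ unknown):
df = n - 1 = 17
t* = 1.333 for 80% confidence

Margin of error = t* · s/√n = 1.333 · 4.21/√18 = 1.32

CI: (35.48, 38.12)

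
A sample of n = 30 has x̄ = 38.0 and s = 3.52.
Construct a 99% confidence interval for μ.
(36.23, 39.77)

t-interval (σ unknown):
df = n - 1 = 29
t* = 2.756 for 99% confidence

Margin of error = t* · s/√n = 2.756 · 3.52/√30 = 1.77

CI: (36.23, 39.77)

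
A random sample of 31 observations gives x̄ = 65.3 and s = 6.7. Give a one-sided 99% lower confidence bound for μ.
μ ≥ 62.34

Lower bound (one-sided):
t* = 2.457 (one-sided for 99%)
Lower bound = x̄ - t* · s/√n = 65.3 - 2.457 · 6.7/√31 = 62.34

We are 99% confident that μ ≥ 62.34.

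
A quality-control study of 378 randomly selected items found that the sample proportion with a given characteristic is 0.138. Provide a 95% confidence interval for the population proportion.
(0.103, 0.173)

Proportion CI:
SE = √(p̂(1-p̂)/n) = √(0.138 · 0.862 / 378) = 0.01774

z* = 1.960
Margin = z* · SE = 1.960 · 0.01774 = 0.0348

CI: 0.138 ± 0.0348 = (0.103, 0.173)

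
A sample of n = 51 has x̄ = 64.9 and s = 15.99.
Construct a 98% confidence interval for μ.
(59.52, 70.28)

t-interval (σ unknown):
df = n - 1 = 50
t* = 2.403 for 98% confidence

Margin of error = t* · s/√n = 2.403 · 15.99/√51 = 5.38

CI: (59.52, 70.28)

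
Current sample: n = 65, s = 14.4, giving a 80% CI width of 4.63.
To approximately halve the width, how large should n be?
n ≈ 260

CI width ∝ 1/√n
To reduce width by factor 2, need √n to grow by 2 → need 2² = 4 times as many samples.

Current: n = 65, width = 4.63
New: n = 260, width ≈ 2.30

Width reduced by factor of 4.63/2.30 = 2.01.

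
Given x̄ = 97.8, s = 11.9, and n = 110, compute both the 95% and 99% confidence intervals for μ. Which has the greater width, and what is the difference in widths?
99% CI is wider by 1.45

df = 109
95% CI: t* = 1.982, (95.55, 100.05), width = 2 · t* · s/√n = 4.50
99% CI: t* = 2.622, (94.83, 100.77), width = 2 · t* · s/√n = 5.95

The 99% CI is wider by 5.95 - 4.50 = 1.45.
Higher confidence requires a wider interval.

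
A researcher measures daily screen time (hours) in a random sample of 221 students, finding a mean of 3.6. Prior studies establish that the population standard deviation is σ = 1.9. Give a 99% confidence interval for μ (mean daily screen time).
(3.27, 3.93)

z-interval (σ known):
z* = 2.576 for 99% confidence

Margin of error = z* · σ/√n = 2.576 · 1.9/√221 = 0.33

CI: (3.6 - 0.33, 3.6 + 0.33) = (3.27, 3.93)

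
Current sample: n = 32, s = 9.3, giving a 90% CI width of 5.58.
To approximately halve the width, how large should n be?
n ≈ 128

CI width ∝ 1/√n
To reduce width by factor 2, need √n to grow by 2 → need 2² = 4 times as many samples.

Current: n = 32, width = 5.58
New: n = 128, width ≈ 2.72

Width reduced by factor of 5.58/2.72 = 2.05.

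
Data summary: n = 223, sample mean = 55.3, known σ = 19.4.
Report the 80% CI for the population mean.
(53.63, 56.97)

z-interval (σ known):
z* = 1.282 for 80% confidence

Margin of error = z* · σ/√n = 1.282 · 19.4/√223 = 1.67

CI: (55.3 - 1.67, 55.3 + 1.67) = (53.63, 56.97)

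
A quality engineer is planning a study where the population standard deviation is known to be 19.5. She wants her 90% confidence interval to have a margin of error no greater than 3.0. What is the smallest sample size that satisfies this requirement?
n ≥ 115

For margin E ≤ 3.0:
n ≥ (z* · σ / E)²
n ≥ (1.645 · 19.5 / 3.0)²
n ≥ 114.33

Minimum n = 115 (rounding up)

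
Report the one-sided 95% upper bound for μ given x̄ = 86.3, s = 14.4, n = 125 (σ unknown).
μ ≤ 88.43

Upper bound (one-sided):
t* = 1.657 (one-sided for 95%)
Upper bound = x̄ + t* · s/√n = 86.3 + 1.657 · 14.4/√125 = 88.43

We are 95% confident that μ ≤ 88.43.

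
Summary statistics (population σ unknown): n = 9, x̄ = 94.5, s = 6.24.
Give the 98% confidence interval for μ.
(88.48, 100.52)

t-interval (σ unknown):
df = n - 1 = 8
t* = 2.896 for 98% confidence

Margin of error = t* · s/√n = 2.896 · 6.24/√9 = 6.02

CI: (88.48, 100.52)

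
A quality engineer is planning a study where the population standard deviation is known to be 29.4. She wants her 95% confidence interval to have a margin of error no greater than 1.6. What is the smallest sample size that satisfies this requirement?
n ≥ 1298

For margin E ≤ 1.6:
n ≥ (z* · σ / E)²
n ≥ (1.960 · 29.4 / 1.6)²
n ≥ 1297.08

Minimum n = 1298 (rounding up)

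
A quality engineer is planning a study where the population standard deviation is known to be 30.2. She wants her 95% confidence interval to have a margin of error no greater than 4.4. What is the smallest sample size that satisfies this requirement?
n ≥ 181

For margin E ≤ 4.4:
n ≥ (z* · σ / E)²
n ≥ (1.960 · 30.2 / 4.4)²
n ≥ 180.98

Minimum n = 181 (rounding up)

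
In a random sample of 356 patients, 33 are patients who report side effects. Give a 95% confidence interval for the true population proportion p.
(0.063, 0.123)

Proportion CI:
p̂ = 33/356 = 0.09270
SE = √(p̂(1-p̂)/n) = √(0.09270 · 0.90730 / 356) = 0.01537

z* = 1.960
Margin = z* · SE = 1.960 · 0.01537 = 0.0301

CI: 0.09270 ± 0.0301 = (0.063, 0.123)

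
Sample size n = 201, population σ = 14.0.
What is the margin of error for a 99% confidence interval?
Margin of error = 2.54

Margin of error = z* · σ/√n
= 2.576 · 14.0/√201
= 2.576 · 14.0/14.1774
= 2.54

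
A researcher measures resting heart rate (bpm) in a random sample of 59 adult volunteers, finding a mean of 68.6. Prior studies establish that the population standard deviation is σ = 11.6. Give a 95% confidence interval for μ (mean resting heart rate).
(65.64, 71.56)

z-interval (σ known):
z* = 1.960 for 95% confidence

Margin of error = z* · σ/√n = 1.960 · 11.6/√59 = 2.96

CI: (68.6 - 2.96, 68.6 + 2.96) = (65.64, 71.56)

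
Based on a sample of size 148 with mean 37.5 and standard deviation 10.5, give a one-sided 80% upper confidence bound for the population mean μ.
μ ≤ 38.23

Upper bound (one-sided):
t* = 0.844 (one-sided for 80%)
Upper bound = x̄ + t* · s/√n = 37.5 + 0.844 · 10.5/√148 = 38.23

We are 80% confident that μ ≤ 38.23.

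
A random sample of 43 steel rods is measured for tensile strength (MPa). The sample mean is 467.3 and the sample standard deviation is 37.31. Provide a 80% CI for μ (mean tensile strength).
(459.89, 474.71)

t-interval (σ unknown):
df = n - 1 = 42
t* = 1.302 for 80% confidence

Margin of error = t* · s/√n = 1.302 · 37.31/√43 = 7.41

CI: (459.89, 474.71)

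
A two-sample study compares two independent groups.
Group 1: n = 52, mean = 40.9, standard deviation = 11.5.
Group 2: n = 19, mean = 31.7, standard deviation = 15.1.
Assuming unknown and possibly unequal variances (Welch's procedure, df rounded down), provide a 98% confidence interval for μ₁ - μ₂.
(-0.25, 18.65)

Difference: x̄₁ - x̄₂ = 9.20
SE = √(s₁²/n₁ + s₂²/n₂) = √(11.5²/52 + 15.1²/19) = 3.8136
df = 26.03 → 26 (Welch–Satterthwaite, rounded down)
t* = 2.479

CI: 9.20 ± 2.479 · 3.8136 = 9.20 ± 9.45 = (-0.25, 18.65)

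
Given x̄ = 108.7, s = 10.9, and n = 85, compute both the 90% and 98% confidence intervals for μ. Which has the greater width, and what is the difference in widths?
98% CI is wider by 1.68

df = 84
90% CI: t* = 1.663, (106.73, 110.67), width = 2 · t* · s/√n = 3.93
98% CI: t* = 2.372, (105.90, 111.50), width = 2 · t* · s/√n = 5.61

The 98% CI is wider by 5.61 - 3.93 = 1.68.
Higher confidence requires a wider interval.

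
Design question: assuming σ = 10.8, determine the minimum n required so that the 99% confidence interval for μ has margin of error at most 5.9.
n ≥ 23

For margin E ≤ 5.9:
n ≥ (z* · σ / E)²
n ≥ (2.576 · 10.8 / 5.9)²
n ≥ 22.23

Minimum n = 23 (rounding up)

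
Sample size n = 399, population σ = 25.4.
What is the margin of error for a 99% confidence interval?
Margin of error = 3.28

Margin of error = z* · σ/√n
= 2.576 · 25.4/√399
= 2.576 · 25.4/19.9750
= 3.28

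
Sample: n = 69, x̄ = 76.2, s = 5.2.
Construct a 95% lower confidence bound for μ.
μ ≥ 75.16

Lower bound (one-sided):
t* = 1.668 (one-sided for 95%)
Lower bound = x̄ - t* · s/√n = 76.2 - 1.668 · 5.2/√69 = 75.16

We are 95% confident that μ ≥ 75.16.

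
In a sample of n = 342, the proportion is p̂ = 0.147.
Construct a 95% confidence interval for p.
(0.109, 0.185)

Proportion CI:
SE = √(p̂(1-p̂)/n) = √(0.147 · 0.853 / 342) = 0.01915

z* = 1.960
Margin = z* · SE = 1.960 · 0.01915 = 0.0375

CI: 0.147 ± 0.0375 = (0.109, 0.185)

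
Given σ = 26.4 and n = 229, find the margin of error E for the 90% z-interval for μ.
Margin of error = 2.87

Margin of error = z* · σ/√n
= 1.645 · 26.4/√229
= 1.645 · 26.4/15.1327
= 2.87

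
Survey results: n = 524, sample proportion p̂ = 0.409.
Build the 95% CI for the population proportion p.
(0.367, 0.451)

Proportion CI:
SE = √(p̂(1-p̂)/n) = √(0.409 · 0.591 / 524) = 0.02148

z* = 1.960
Margin = z* · SE = 1.960 · 0.02148 = 0.0421

CI: 0.409 ± 0.0421 = (0.367, 0.451)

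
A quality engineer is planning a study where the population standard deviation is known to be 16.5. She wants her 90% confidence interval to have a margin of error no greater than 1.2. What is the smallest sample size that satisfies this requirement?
n ≥ 512

For margin E ≤ 1.2:
n ≥ (z* · σ / E)²
n ≥ (1.645 · 16.5 / 1.2)²
n ≥ 511.61

Minimum n = 512 (rounding up)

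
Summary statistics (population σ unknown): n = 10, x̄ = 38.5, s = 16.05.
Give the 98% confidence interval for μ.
(24.18, 52.82)

t-interval (σ unknown):
df = n - 1 = 9
t* = 2.821 for 98% confidence

Margin of error = t* · s/√n = 2.821 · 16.05/√10 = 14.32

CI: (24.18, 52.82)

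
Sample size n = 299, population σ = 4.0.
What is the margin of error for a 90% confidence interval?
Margin of error = 0.38

Margin of error = z* · σ/√n
= 1.645 · 4.0/√299
= 1.645 · 4.0/17.2916
= 0.38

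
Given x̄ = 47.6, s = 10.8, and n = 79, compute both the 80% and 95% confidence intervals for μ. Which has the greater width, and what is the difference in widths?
95% CI is wider by 1.70

df = 78
80% CI: t* = 1.292, (46.03, 49.17), width = 2 · t* · s/√n = 3.14
95% CI: t* = 1.991, (45.18, 50.02), width = 2 · t* · s/√n = 4.84

The 95% CI is wider by 4.84 - 3.14 = 1.70.
Higher confidence requires a wider interval.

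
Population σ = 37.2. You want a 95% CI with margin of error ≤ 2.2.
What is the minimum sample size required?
n ≥ 1099

For margin E ≤ 2.2:
n ≥ (z* · σ / E)²
n ≥ (1.960 · 37.2 / 2.2)²
n ≥ 1098.38

Minimum n = 1099 (rounding up)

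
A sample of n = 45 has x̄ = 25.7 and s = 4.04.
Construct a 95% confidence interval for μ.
(24.49, 26.91)

t-interval (σ unknown):
df = n - 1 = 44
t* = 2.015 for 95% confidence

Margin of error = t* · s/√n = 2.015 · 4.04/√45 = 1.21

CI: (24.49, 26.91)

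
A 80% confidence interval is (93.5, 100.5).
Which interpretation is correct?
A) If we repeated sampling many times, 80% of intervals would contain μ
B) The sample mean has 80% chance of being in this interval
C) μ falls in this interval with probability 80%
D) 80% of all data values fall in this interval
A

A) Correct — this is the frequentist long-run coverage interpretation.
B) Wrong — x̄ is observed and sits in the interval by construction.
C) Wrong — μ is fixed; the randomness lives in the interval, not in μ.
D) Wrong — a CI is about the parameter μ, not individual data values.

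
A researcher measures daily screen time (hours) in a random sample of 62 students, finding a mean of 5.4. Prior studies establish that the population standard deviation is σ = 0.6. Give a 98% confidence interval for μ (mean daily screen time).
(5.22, 5.58)

z-interval (σ known):
z* = 2.326 for 98% confidence

Margin of error = z* · σ/√n = 2.326 · 0.6/√62 = 0.18

CI: (5.4 - 0.18, 5.4 + 0.18) = (5.22, 5.58)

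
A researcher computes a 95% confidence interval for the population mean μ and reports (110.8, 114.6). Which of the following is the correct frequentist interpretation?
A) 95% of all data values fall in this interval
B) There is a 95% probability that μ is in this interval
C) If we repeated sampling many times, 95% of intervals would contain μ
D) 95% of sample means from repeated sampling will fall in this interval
C

A) Wrong — a CI is about the parameter μ, not individual data values.
B) Wrong — μ is fixed; the randomness lives in the interval, not in μ.
C) Correct — this is the frequentist long-run coverage interpretation.
D) Wrong — coverage applies to intervals containing μ, not to future x̄ values.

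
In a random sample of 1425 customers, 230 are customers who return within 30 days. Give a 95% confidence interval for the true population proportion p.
(0.142, 0.181)

Proportion CI:
p̂ = 230/1425 = 0.16140
SE = √(p̂(1-p̂)/n) = √(0.16140 · 0.83860 / 1425) = 0.00975

z* = 1.960
Margin = z* · SE = 1.960 · 0.00975 = 0.0191

CI: 0.16140 ± 0.0191 = (0.142, 0.181)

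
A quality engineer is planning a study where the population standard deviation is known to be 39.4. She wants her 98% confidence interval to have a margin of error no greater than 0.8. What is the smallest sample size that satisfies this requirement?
n ≥ 13123

For margin E ≤ 0.8:
n ≥ (z* · σ / E)²
n ≥ (2.326 · 39.4 / 0.8)²
n ≥ 13122.96

Minimum n = 13123 (rounding up)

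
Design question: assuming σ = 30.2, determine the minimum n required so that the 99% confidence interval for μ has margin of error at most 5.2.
n ≥ 224

For margin E ≤ 5.2:
n ≥ (z* · σ / E)²
n ≥ (2.576 · 30.2 / 5.2)²
n ≥ 223.82

Minimum n = 224 (rounding up)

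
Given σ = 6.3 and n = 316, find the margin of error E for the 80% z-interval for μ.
Margin of error = 0.45

Margin of error = z* · σ/√n
= 1.282 · 6.3/√316
= 1.282 · 6.3/17.7764
= 0.45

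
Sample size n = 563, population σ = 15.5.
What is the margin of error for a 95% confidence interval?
Margin of error = 1.28

Margin of error = z* · σ/√n
= 1.960 · 15.5/√563
= 1.960 · 15.5/23.7276
= 1.28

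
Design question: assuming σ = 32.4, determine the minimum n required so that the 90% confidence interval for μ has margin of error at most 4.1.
n ≥ 169

For margin E ≤ 4.1:
n ≥ (z* · σ / E)²
n ≥ (1.645 · 32.4 / 4.1)²
n ≥ 168.99

Minimum n = 169 (rounding up)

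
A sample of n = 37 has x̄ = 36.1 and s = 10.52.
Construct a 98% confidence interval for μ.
(31.89, 40.31)

t-interval (σ unknown):
df = n - 1 = 36
t* = 2.434 for 98% confidence

Margin of error = t* · s/√n = 2.434 · 10.52/√37 = 4.21

CI: (31.89, 40.31)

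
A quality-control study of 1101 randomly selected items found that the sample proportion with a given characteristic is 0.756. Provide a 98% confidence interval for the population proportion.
(0.726, 0.786)

Proportion CI:
SE = √(p̂(1-p̂)/n) = √(0.756 · 0.244 / 1101) = 0.01294

z* = 2.326
Margin = z* · SE = 2.326 · 0.01294 = 0.0301

CI: 0.756 ± 0.0301 = (0.726, 0.786)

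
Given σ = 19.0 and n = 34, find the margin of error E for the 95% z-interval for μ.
Margin of error = 6.39

Margin of error = z* · σ/√n
= 1.960 · 19.0/√34
= 1.960 · 19.0/5.8310
= 6.39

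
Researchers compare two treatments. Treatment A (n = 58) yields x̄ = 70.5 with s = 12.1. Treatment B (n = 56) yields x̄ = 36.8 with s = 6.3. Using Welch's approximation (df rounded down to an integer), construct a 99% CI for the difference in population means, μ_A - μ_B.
(28.96, 38.44)

Difference: x̄₁ - x̄₂ = 33.70
SE = √(s₁²/n₁ + s₂²/n₂) = √(12.1²/58 + 6.3²/56) = 1.7981
df = 86.44 → 86 (Welch–Satterthwaite, rounded down)
t* = 2.634

CI: 33.70 ± 2.634 · 1.7981 = 33.70 ± 4.74 = (28.96, 38.44)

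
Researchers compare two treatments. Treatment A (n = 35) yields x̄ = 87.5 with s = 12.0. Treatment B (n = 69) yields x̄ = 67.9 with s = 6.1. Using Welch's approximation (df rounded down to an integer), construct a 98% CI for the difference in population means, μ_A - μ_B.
(14.39, 24.81)

Difference: x̄₁ - x̄₂ = 19.60
SE = √(s₁²/n₁ + s₂²/n₂) = √(12.0²/35 + 6.1²/69) = 2.1572
df = 43.13 → 43 (Welch–Satterthwaite, rounded down)
t* = 2.416

CI: 19.60 ± 2.416 · 2.1572 = 19.60 ± 5.21 = (14.39, 24.81)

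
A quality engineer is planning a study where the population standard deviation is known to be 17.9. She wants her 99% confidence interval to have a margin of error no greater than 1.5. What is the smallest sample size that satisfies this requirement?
n ≥ 945

For margin E ≤ 1.5:
n ≥ (z* · σ / E)²
n ≥ (2.576 · 17.9 / 1.5)²
n ≥ 944.96

Minimum n = 945 (rounding up)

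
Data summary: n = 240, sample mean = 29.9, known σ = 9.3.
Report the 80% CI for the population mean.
(29.13, 30.67)

z-interval (σ known):
z* = 1.282 for 80% confidence

Margin of error = z* · σ/√n = 1.282 · 9.3/√240 = 0.77

CI: (29.9 - 0.77, 29.9 + 0.77) = (29.13, 30.67)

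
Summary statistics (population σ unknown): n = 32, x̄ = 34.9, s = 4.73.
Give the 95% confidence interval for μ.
(33.19, 36.61)

t-interval (σ unknown):
df = n - 1 = 31
t* = 2.040 for 95% confidence

Margin of error = t* · s/√n = 2.040 · 4.73/√32 = 1.71

CI: (33.19, 36.61)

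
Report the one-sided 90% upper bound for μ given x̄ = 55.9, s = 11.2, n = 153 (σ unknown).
μ ≤ 57.07

Upper bound (one-sided):
t* = 1.287 (one-sided for 90%)
Upper bound = x̄ + t* · s/√n = 55.9 + 1.287 · 11.2/√153 = 57.07

We are 90% confident that μ ≤ 57.07.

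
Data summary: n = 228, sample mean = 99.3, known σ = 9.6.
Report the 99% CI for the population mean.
(97.66, 100.94)

z-interval (σ known):
z* = 2.576 for 99% confidence

Margin of error = z* · σ/√n = 2.576 · 9.6/√228 = 1.64

CI: (99.3 - 1.64, 99.3 + 1.64) = (97.66, 100.94)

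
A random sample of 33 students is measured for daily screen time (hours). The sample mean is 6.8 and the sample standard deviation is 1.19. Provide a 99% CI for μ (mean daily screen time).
(6.23, 7.37)

t-interval (σ unknown):
df = n - 1 = 32
t* = 2.738 for 99% confidence

Margin of error = t* · s/√n = 2.738 · 1.19/√33 = 0.57

CI: (6.23, 7.37)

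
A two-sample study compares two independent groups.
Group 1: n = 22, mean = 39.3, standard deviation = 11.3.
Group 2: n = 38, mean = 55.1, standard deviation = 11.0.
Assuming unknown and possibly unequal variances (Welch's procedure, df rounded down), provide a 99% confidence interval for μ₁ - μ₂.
(-23.88, -7.72)

Difference: x̄₁ - x̄₂ = -15.80
SE = √(s₁²/n₁ + s₂²/n₂) = √(11.3²/22 + 11.0²/38) = 2.9980
df = 43.01 → 43 (Welch–Satterthwaite, rounded down)
t* = 2.695

CI: -15.80 ± 2.695 · 2.9980 = -15.80 ± 8.08 = (-23.88, -7.72)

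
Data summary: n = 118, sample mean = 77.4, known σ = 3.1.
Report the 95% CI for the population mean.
(76.84, 77.96)

z-interval (σ known):
z* = 1.960 for 95% confidence

Margin of error = z* · σ/√n = 1.960 · 3.1/√118 = 0.56

CI: (77.4 - 0.56, 77.4 + 0.56) = (76.84, 77.96)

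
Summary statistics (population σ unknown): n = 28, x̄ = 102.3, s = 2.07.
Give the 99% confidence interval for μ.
(101.22, 103.38)

t-interval (σ unknown):
df = n - 1 = 27
t* = 2.771 for 99% confidence

Margin of error = t* · s/√n = 2.771 · 2.07/√28 = 1.08

CI: (101.22, 103.38)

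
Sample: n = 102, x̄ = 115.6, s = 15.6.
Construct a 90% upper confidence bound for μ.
μ ≤ 117.59

Upper bound (one-sided):
t* = 1.290 (one-sided for 90%)
Upper bound = x̄ + t* · s/√n = 115.6 + 1.290 · 15.6/√102 = 117.59

We are 90% confident that μ ≤ 117.59.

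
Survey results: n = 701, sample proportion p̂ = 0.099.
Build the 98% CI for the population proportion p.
(0.073, 0.125)

Proportion CI:
SE = √(p̂(1-p̂)/n) = √(0.099 · 0.901 / 701) = 0.01128

z* = 2.326
Margin = z* · SE = 2.326 · 0.01128 = 0.0262

CI: 0.099 ± 0.0262 = (0.073, 0.125)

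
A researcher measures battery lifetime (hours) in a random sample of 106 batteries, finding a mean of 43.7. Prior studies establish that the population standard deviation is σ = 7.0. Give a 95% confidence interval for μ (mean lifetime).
(42.37, 45.03)

z-interval (σ known):
z* = 1.960 for 95% confidence

Margin of error = z* · σ/√n = 1.960 · 7.0/√106 = 1.33

CI: (43.7 - 1.33, 43.7 + 1.33) = (42.37, 45.03)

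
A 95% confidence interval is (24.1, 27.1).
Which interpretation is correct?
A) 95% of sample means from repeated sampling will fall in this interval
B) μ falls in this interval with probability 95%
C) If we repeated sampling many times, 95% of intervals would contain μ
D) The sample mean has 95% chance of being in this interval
C

A) Wrong — coverage applies to intervals containing μ, not to future x̄ values.
B) Wrong — μ is fixed; the randomness lives in the interval, not in μ.
C) Correct — this is the frequentist long-run coverage interpretation.
D) Wrong — x̄ is observed and sits in the interval by construction.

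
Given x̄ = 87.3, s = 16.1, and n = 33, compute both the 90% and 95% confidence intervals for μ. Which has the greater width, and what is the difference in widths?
95% CI is wider by 1.92

df = 32
90% CI: t* = 1.694, (82.55, 92.05), width = 2 · t* · s/√n = 9.50
95% CI: t* = 2.037, (81.59, 93.01), width = 2 · t* · s/√n = 11.42

The 95% CI is wider by 11.42 - 9.50 = 1.92.
Higher confidence requires a wider interval.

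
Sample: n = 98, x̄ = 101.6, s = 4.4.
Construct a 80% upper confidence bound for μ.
μ ≤ 101.98

Upper bound (one-sided):
t* = 0.845 (one-sided for 80%)
Upper bound = x̄ + t* · s/√n = 101.6 + 0.845 · 4.4/√98 = 101.98

We are 80% confident that μ ≤ 101.98.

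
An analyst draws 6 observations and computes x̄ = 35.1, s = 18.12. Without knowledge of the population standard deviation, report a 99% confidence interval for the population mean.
(5.27, 64.93)

t-interval (σ unknown):
df = n - 1 = 5
t* = 4.032 for 99% confidence

Margin of error = t* · s/√n = 4.032 · 18.12/√6 = 29.83

CI: (5.27, 64.93)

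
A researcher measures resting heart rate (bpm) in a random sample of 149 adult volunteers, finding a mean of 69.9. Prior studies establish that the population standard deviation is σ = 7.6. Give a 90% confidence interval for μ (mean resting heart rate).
(68.88, 70.92)

z-interval (σ known):
z* = 1.645 for 90% confidence

Margin of error = z* · σ/√n = 1.645 · 7.6/√149 = 1.02

CI: (69.9 - 1.02, 69.9 + 1.02) = (68.88, 70.92)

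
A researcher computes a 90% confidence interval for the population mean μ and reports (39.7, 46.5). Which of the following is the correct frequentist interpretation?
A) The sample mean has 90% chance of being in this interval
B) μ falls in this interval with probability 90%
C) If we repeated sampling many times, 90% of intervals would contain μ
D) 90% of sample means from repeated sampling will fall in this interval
C

A) Wrong — x̄ is observed and sits in the interval by construction.
B) Wrong — μ is fixed; the randomness lives in the interval, not in μ.
C) Correct — this is the frequentist long-run coverage interpretation.
D) Wrong — coverage applies to intervals containing μ, not to future x̄ values.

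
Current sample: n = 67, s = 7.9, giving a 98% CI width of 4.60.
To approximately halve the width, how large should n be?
n ≈ 268

CI width ∝ 1/√n
To reduce width by factor 2, need √n to grow by 2 → need 2² = 4 times as many samples.

Current: n = 67, width = 4.60
New: n = 268, width ≈ 2.26

Width reduced by factor of 4.60/2.26 = 2.04.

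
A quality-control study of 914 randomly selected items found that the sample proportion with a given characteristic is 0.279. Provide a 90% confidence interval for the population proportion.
(0.255, 0.303)

Proportion CI:
SE = √(p̂(1-p̂)/n) = √(0.279 · 0.721 / 914) = 0.01484

z* = 1.645
Margin = z* · SE = 1.645 · 0.01484 = 0.0244

CI: 0.279 ± 0.0244 = (0.255, 0.303)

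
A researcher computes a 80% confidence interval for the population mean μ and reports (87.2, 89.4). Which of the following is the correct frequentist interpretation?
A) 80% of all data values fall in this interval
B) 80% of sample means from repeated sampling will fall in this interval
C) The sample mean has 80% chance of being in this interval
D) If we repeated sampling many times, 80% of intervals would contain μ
D

A) Wrong — a CI is about the parameter μ, not individual data values.
B) Wrong — coverage applies to intervals containing μ, not to future x̄ values.
C) Wrong — x̄ is observed and sits in the interval by construction.
D) Correct — this is the frequentist long-run coverage interpretation.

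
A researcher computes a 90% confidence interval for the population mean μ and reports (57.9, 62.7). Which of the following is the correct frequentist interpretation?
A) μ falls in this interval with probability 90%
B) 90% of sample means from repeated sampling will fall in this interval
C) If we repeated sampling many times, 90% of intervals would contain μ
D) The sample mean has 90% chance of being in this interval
C

A) Wrong — μ is fixed; the randomness lives in the interval, not in μ.
B) Wrong — coverage applies to intervals containing μ, not to future x̄ values.
C) Correct — this is the frequentist long-run coverage interpretation.
D) Wrong — x̄ is observed and sits in the interval by construction.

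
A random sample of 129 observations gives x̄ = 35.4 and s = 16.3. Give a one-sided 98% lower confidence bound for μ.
μ ≥ 32.42

Lower bound (one-sided):
t* = 2.075 (one-sided for 98%)
Lower bound = x̄ - t* · s/√n = 35.4 - 2.075 · 16.3/√129 = 32.42

We are 98% confident that μ ≥ 32.42.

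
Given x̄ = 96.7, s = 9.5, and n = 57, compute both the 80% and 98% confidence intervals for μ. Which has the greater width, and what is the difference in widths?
98% CI is wider by 2.77

df = 56
80% CI: t* = 1.297, (95.07, 98.33), width = 2 · t* · s/√n = 3.26
98% CI: t* = 2.395, (93.69, 99.71), width = 2 · t* · s/√n = 6.03

The 98% CI is wider by 6.03 - 3.26 = 2.77.
Higher confidence requires a wider interval.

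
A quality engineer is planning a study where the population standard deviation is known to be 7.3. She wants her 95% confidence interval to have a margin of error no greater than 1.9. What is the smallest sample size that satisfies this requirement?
n ≥ 57

For margin E ≤ 1.9:
n ≥ (z* · σ / E)²
n ≥ (1.960 · 7.3 / 1.9)²
n ≥ 56.71

Minimum n = 57 (rounding up)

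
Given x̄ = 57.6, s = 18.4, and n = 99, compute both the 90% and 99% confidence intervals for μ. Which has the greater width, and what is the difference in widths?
99% CI is wider by 3.58

df = 98
90% CI: t* = 1.661, (54.53, 60.67), width = 2 · t* · s/√n = 6.14
99% CI: t* = 2.627, (52.74, 62.46), width = 2 · t* · s/√n = 9.72

The 99% CI is wider by 9.72 - 6.14 = 3.58.
Higher confidence requires a wider interval.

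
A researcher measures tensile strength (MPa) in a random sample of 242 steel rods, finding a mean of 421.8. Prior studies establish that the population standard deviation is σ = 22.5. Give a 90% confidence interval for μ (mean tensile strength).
(419.42, 424.18)

z-interval (σ known):
z* = 1.645 for 90% confidence

Margin of error = z* · σ/√n = 1.645 · 22.5/√242 = 2.38

CI: (421.8 - 2.38, 421.8 + 2.38) = (419.42, 424.18)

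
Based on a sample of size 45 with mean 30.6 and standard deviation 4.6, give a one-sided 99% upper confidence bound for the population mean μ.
μ ≤ 32.26

Upper bound (one-sided):
t* = 2.414 (one-sided for 99%)
Upper bound = x̄ + t* · s/√n = 30.6 + 2.414 · 4.6/√45 = 32.26

We are 99% confident that μ ≤ 32.26.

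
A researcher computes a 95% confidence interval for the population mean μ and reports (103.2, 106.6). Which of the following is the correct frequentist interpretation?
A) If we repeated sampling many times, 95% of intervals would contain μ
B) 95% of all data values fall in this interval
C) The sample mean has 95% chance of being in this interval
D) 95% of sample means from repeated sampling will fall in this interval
A

A) Correct — this is the frequentist long-run coverage interpretation.
B) Wrong — a CI is about the parameter μ, not individual data values.
C) Wrong — x̄ is observed and sits in the interval by construction.
D) Wrong — coverage applies to intervals containing μ, not to future x̄ values.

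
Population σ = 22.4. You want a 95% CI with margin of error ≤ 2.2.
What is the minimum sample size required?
n ≥ 399

For margin E ≤ 2.2:
n ≥ (z* · σ / E)²
n ≥ (1.960 · 22.4 / 2.2)²
n ≥ 398.26

Minimum n = 399 (rounding up)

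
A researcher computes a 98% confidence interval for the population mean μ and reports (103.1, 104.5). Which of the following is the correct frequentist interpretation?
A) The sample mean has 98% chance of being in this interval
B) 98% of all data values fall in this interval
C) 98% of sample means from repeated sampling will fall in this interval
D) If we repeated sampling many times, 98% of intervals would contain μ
D

A) Wrong — x̄ is observed and sits in the interval by construction.
B) Wrong — a CI is about the parameter μ, not individual data values.
C) Wrong — coverage applies to intervals containing μ, not to future x̄ values.
D) Correct — this is the frequentist long-run coverage interpretation.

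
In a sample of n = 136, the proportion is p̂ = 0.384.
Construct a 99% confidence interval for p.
(0.277, 0.491)

Proportion CI:
SE = √(p̂(1-p̂)/n) = √(0.384 · 0.616 / 136) = 0.04170

z* = 2.576
Margin = z* · SE = 2.576 · 0.04170 = 0.1074

CI: 0.384 ± 0.1074 = (0.277, 0.491)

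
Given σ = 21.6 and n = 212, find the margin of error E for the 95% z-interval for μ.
Margin of error = 2.91

Margin of error = z* · σ/√n
= 1.960 · 21.6/√212
= 1.960 · 21.6/14.5602
= 2.91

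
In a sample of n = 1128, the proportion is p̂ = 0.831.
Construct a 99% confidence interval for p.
(0.802, 0.860)

Proportion CI:
SE = √(p̂(1-p̂)/n) = √(0.831 · 0.169 / 1128) = 0.01116

z* = 2.576
Margin = z* · SE = 2.576 · 0.01116 = 0.0287

CI: 0.831 ± 0.0287 = (0.802, 0.860)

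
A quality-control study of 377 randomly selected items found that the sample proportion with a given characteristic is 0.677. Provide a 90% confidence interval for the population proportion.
(0.637, 0.717)

Proportion CI:
SE = √(p̂(1-p̂)/n) = √(0.677 · 0.323 / 377) = 0.02408

z* = 1.645
Margin = z* · SE = 1.645 · 0.02408 = 0.0396

CI: 0.677 ± 0.0396 = (0.637, 0.717)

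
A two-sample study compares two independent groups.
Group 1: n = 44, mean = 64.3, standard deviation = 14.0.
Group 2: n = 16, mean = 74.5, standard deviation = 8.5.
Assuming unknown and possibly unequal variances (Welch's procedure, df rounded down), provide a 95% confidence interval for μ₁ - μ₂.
(-16.23, -4.17)

Difference: x̄₁ - x̄₂ = -10.20
SE = √(s₁²/n₁ + s₂²/n₂) = √(14.0²/44 + 8.5²/16) = 2.9950
df = 44.19 → 44 (Welch–Satterthwaite, rounded down)
t* = 2.015

CI: -10.20 ± 2.015 · 2.9950 = -10.20 ± 6.03 = (-16.23, -4.17)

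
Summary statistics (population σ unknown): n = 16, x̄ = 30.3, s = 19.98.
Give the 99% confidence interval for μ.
(15.58, 45.02)

t-interval (σ unknown):
df = n - 1 = 15
t* = 2.947 for 99% confidence

Margin of error = t* · s/√n = 2.947 · 19.98/√16 = 14.72

CI: (15.58, 45.02)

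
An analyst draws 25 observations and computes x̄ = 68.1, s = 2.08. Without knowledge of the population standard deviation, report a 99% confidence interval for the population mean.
(66.94, 69.26)

t-interval (σ unknown):
df = n - 1 = 24
t* = 2.797 for 99% confidence

Margin of error = t* · s/√n = 2.797 · 2.08/√25 = 1.16

CI: (66.94, 69.26)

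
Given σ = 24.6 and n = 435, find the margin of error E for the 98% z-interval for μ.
Margin of error = 2.74

Margin of error = z* · σ/√n
= 2.326 · 24.6/√435
= 2.326 · 24.6/20.8567
= 2.74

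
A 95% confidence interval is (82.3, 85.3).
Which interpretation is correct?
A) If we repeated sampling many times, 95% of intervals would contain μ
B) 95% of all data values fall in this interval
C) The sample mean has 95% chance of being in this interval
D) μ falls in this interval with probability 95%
A

A) Correct — this is the frequentist long-run coverage interpretation.
B) Wrong — a CI is about the parameter μ, not individual data values.
C) Wrong — x̄ is observed and sits in the interval by construction.
D) Wrong — μ is fixed; the randomness lives in the interval, not in μ.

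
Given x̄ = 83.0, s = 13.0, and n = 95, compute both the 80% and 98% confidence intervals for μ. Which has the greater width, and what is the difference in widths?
98% CI is wider by 2.87

df = 94
80% CI: t* = 1.291, (81.28, 84.72), width = 2 · t* · s/√n = 3.44
98% CI: t* = 2.367, (79.84, 86.16), width = 2 · t* · s/√n = 6.31

The 98% CI is wider by 6.31 - 3.44 = 2.87.
Higher confidence requires a wider interval.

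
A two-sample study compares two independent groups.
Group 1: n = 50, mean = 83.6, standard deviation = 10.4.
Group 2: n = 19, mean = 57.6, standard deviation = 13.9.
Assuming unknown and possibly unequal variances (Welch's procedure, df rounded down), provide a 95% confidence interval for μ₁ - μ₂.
(18.78, 33.22)

Difference: x̄₁ - x̄₂ = 26.00
SE = √(s₁²/n₁ + s₂²/n₂) = √(10.4²/50 + 13.9²/19) = 3.5117
df = 26.04 → 26 (Welch–Satterthwaite, rounded down)
t* = 2.056

CI: 26.00 ± 2.056 · 3.5117 = 26.00 ± 7.22 = (18.78, 33.22)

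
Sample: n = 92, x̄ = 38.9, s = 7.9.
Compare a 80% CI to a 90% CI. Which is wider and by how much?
90% CI is wider by 0.61

df = 91
80% CI: t* = 1.291, (37.84, 39.96), width = 2 · t* · s/√n = 2.13
90% CI: t* = 1.662, (37.53, 40.27), width = 2 · t* · s/√n = 2.74

The 90% CI is wider by 2.74 - 2.13 = 0.61.
Higher confidence requires a wider interval.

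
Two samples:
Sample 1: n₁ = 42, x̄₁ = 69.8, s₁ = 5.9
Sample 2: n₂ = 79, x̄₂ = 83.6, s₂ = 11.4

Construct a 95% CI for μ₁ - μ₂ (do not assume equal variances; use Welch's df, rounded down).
(-16.91, -10.69)

Difference: x̄₁ - x̄₂ = -13.80
SE = √(s₁²/n₁ + s₂²/n₂) = √(5.9²/42 + 11.4²/79) = 1.5729
df = 118.95 → 118 (Welch–Satterthwaite, rounded down)
t* = 1.980

CI: -13.80 ± 1.980 · 1.5729 = -13.80 ± 3.11 = (-16.91, -10.69)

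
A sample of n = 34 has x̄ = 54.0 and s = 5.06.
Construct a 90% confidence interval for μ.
(52.53, 55.47)

t-interval (σ unknown):
df = n - 1 = 33
t* = 1.692 for 90% confidence

Margin of error = t* · s/√n = 1.692 · 5.06/√34 = 1.47

CI: (52.53, 55.47)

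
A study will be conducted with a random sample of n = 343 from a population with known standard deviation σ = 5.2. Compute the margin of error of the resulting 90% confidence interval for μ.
Margin of error = 0.46

Margin of error = z* · σ/√n
= 1.645 · 5.2/√343
= 1.645 · 5.2/18.5203
= 0.46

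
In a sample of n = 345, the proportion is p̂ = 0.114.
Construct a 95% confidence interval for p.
(0.080, 0.148)

Proportion CI:
SE = √(p̂(1-p̂)/n) = √(0.114 · 0.886 / 345) = 0.01711

z* = 1.960
Margin = z* · SE = 1.960 · 0.01711 = 0.0335

CI: 0.114 ± 0.0335 = (0.080, 0.148)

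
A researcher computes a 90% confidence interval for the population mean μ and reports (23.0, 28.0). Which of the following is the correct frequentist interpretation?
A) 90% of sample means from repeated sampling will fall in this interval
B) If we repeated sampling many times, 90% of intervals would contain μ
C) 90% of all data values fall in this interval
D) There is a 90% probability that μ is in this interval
B

A) Wrong — coverage applies to intervals containing μ, not to future x̄ values.
B) Correct — this is the frequentist long-run coverage interpretation.
C) Wrong — a CI is about the parameter μ, not individual data values.
D) Wrong — μ is fixed; the randomness lives in the interval, not in μ.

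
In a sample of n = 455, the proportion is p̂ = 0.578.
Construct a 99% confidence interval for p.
(0.518, 0.638)

Proportion CI:
SE = √(p̂(1-p̂)/n) = √(0.578 · 0.422 / 455) = 0.02315

z* = 2.576
Margin = z* · SE = 2.576 · 0.02315 = 0.0596

CI: 0.578 ± 0.0596 = (0.518, 0.638)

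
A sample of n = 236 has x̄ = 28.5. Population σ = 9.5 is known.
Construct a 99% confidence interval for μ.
(26.91, 30.09)

z-interval (σ known):
z* = 2.576 for 99% confidence

Margin of error = z* · σ/√n = 2.576 · 9.5/√236 = 1.59

CI: (28.5 - 1.59, 28.5 + 1.59) = (26.91, 30.09)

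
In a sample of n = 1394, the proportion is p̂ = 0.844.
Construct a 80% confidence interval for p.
(0.832, 0.856)

Proportion CI:
SE = √(p̂(1-p̂)/n) = √(0.844 · 0.156 / 1394) = 0.00972

z* = 1.282
Margin = z* · SE = 1.282 · 0.00972 = 0.0125

CI: 0.844 ± 0.0125 = (0.832, 0.856)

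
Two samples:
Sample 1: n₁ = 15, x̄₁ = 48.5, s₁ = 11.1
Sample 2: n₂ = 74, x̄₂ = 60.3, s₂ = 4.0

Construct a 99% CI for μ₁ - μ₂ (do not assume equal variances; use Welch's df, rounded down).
(-20.44, -3.16)

Difference: x̄₁ - x̄₂ = -11.80
SE = √(s₁²/n₁ + s₂²/n₂) = √(11.1²/15 + 4.0²/74) = 2.9035
df = 14.74 → 14 (Welch–Satterthwaite, rounded down)
t* = 2.977

CI: -11.80 ± 2.977 · 2.9035 = -11.80 ± 8.64 = (-20.44, -3.16)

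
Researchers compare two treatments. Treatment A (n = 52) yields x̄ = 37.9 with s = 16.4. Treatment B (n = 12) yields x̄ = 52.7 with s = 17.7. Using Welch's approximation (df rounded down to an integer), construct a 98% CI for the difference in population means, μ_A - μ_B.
(-29.35, -0.25)

Difference: x̄₁ - x̄₂ = -14.80
SE = √(s₁²/n₁ + s₂²/n₂) = √(16.4²/52 + 17.7²/12) = 5.5928
df = 15.66 → 15 (Welch–Satterthwaite, rounded down)
t* = 2.602

CI: -14.80 ± 2.602 · 5.5928 = -14.80 ± 14.55 = (-29.35, -0.25)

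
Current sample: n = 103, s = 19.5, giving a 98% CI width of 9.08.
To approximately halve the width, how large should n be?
n ≈ 412

CI width ∝ 1/√n
To reduce width by factor 2, need √n to grow by 2 → need 2² = 4 times as many samples.

Current: n = 103, width = 9.08
New: n = 412, width ≈ 4.49

Width reduced by factor of 9.08/4.49 = 2.02.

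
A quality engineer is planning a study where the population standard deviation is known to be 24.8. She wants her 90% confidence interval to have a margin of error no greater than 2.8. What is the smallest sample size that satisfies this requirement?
n ≥ 213

For margin E ≤ 2.8:
n ≥ (z* · σ / E)²
n ≥ (1.645 · 24.8 / 2.8)²
n ≥ 212.28

Minimum n = 213 (rounding up)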